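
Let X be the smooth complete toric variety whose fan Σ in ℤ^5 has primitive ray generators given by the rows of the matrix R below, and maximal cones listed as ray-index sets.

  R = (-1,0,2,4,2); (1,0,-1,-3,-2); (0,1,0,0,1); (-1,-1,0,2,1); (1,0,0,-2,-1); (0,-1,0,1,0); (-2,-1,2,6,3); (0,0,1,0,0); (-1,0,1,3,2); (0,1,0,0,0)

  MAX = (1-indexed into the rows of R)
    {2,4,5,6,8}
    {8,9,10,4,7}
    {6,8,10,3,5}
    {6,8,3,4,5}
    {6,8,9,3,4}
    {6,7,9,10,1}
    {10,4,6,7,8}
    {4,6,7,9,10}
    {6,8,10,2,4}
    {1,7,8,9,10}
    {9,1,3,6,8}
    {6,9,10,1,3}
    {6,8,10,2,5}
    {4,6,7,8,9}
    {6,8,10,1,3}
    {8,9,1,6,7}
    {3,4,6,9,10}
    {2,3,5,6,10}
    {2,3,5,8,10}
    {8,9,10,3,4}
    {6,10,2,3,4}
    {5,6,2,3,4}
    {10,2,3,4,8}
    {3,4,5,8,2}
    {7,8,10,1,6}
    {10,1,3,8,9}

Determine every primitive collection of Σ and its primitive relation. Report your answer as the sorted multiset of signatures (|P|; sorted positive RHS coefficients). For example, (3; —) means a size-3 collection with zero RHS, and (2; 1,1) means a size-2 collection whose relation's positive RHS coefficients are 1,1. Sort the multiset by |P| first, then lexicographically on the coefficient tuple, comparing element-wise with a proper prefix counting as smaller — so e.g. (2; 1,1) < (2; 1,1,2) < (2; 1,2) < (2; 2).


12 minimal non-faces of Δ(Σ) (on 10 rays):

  {2,9}:  v_{2} + v_{9} = 0  →  sig = (2; —)
  {1,4}:  v_{1} + v_{4} = v_{7}  →  sig = (2; 1)
  {1,2}:  v_{1} + v_{2} = v_{6} + v_{8} + v_{10}  →  sig = (2; 1,1,1)
  {5,7}:  v_{5} + v_{7} = v_{6} + v_{8} + v_{9}  →  sig = (2; 1,1,1)
  {5,9}:  v_{5} + v_{9} = v_{3} + v_{6} + v_{8}  →  sig = (2; 1,1,1)
  {2,7}:  v_{2} + v_{7} = v_{4} + v_{6} + v_{8} + v_{10}  →  sig = (2; 1,1,1,1)
  {1,5}:  v_{1} + v_{5} = v_{3} + 2·v_{6} + 2·v_{8} + v_{10}  →  sig = (2; 1,1,2,2)
  {3,7}:  v_{3} + v_{7} = 2·v_{9}  →  sig = (2; 2)
  {4,5,10}:  v_{4} + v_{5} + v_{10} = 0  →  sig = (3; —)
  {2,3,6,8}:  v_{2} + v_{3} + v_{6} + v_{8} = v_{5}  →  sig = (4; 1)
  {6,8,9,10}:  v_{6} + v_{8} + v_{9} + v_{10} = v_{1}  →  sig = (4; 1)
  {3,4,6,8,10}:  v_{3} + v_{4} + v_{6} + v_{8} + v_{10} = v_{9}  →  sig = (5; 1)

Hence PRS(X_Σ) =
    (2; —)
    (2; 1)
    (2; 1,1,1)
    (2; 1,1,1)
    (2; 1,1,1)
    (2; 1,1,1,1)
    (2; 1,1,2,2)
    (2; 2)
    (3; —)
    (4; 1)
    (4; 1)
    (5; 1)


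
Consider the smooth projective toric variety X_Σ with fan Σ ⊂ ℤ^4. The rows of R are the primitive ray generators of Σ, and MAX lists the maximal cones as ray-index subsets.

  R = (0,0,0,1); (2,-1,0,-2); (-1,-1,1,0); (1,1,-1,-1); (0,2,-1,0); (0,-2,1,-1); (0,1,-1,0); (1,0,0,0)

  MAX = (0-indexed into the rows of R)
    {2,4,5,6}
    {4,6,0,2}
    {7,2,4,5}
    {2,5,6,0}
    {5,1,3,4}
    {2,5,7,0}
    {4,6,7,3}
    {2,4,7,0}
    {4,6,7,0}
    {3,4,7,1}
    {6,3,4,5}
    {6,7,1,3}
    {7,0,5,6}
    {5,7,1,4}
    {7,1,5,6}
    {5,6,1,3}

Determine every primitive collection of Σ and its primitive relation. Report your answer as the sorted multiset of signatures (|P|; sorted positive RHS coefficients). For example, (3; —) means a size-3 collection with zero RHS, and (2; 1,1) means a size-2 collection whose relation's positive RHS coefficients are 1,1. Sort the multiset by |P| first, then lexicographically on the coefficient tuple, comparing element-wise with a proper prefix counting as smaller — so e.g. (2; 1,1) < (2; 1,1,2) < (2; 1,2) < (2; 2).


9 collections generate NE(X_Σ); each relation:

  • {0,3}:  v_{0} + v_{3} = v_{6} + v_{7}  so sig = (2; 1,1)
  • {2,3}:  v_{2} + v_{3} = v_{4} + v_{5}  so sig = (2; 1,1)
  • {0,1}:  v_{0} + v_{1} = v_{5} + v_{6} + 2·v_{7}  so sig = (2; 1,1,2)
  • {1,2}:  v_{1} + v_{2} = v_{4} + 2·v_{5} + v_{7}  so sig = (2; 1,1,2)
  • {0,4,5}:  v_{0} + v_{4} + v_{5} = 0  so sig = (3; —)
  • {2,6,7}:  v_{2} + v_{6} + v_{7} = 0  so sig = (3; —)
  • {3,5,7}:  v_{3} + v_{5} + v_{7} = v_{1}  so sig = (3; 1)
  • {1,4,6}:  v_{1} + v_{4} + v_{6} = 2·v_{3}  so sig = (3; 2)
  • {4,5,6,7}:  v_{4} + v_{5} + v_{6} + v_{7} = v_{3}  so sig = (4; 1)

Sorted signature multiset PRS(X):
    (2; 1,1)
    (2; 1,1)
    (2; 1,1,2)
    (2; 1,1,2)
    (3; —)
    (3; —)
    (3; 1)
    (3; 2)
    (4; 1)


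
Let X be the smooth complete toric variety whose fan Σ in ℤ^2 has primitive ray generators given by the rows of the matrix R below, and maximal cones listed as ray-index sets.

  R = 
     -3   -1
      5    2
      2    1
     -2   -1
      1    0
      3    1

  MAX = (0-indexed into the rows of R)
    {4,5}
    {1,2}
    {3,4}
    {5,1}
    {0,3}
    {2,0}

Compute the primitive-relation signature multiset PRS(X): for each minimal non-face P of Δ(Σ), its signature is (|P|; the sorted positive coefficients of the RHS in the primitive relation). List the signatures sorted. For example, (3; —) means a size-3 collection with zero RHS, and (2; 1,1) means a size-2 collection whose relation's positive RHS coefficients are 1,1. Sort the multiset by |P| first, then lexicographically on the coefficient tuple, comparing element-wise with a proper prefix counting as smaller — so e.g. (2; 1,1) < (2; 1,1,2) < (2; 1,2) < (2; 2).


|primitive collections| = 9. Relations:

  {0,5}:  v_{0} + v_{5} = 0 ; sig = (2; —)
  {2,3}:  v_{2} + v_{3} = 0 ; sig = (2; —)
  {0,1}:  v_{0} + v_{1} = v_{2} ; sig = (2; 1)
  {0,4}:  v_{0} + v_{4} = v_{3} ; sig = (2; 1)
  {1,3}:  v_{1} + v_{3} = v_{5} ; sig = (2; 1)
  {2,4}:  v_{2} + v_{4} = v_{5} ; sig = (2; 1)
  {2,5}:  v_{2} + v_{5} = v_{1} ; sig = (2; 1)
  {3,5}:  v_{3} + v_{5} = v_{4} ; sig = (2; 1)
  {1,4}:  v_{1} + v_{4} = 2·v_{5} ; sig = (2; 2)

Signatures (|P|; sorted positive RHS coefficients), sorted:
{ (2; —) ×2,  (2; 1) ×6,  (2; 2) }


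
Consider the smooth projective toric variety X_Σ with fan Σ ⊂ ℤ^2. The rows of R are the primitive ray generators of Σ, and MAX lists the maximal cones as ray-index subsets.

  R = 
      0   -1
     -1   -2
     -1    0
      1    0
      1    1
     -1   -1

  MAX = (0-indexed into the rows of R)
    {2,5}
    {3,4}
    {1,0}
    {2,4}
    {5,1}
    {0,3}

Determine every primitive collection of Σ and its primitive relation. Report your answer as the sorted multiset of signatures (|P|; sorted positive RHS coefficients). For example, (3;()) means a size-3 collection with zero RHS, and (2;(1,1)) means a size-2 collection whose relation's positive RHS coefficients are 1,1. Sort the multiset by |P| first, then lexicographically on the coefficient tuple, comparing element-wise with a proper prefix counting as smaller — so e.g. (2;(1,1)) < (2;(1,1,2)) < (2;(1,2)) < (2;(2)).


9 minimal non-faces of Δ(Σ) (on 6 rays):

  P = {2,3}:  v_{2} + v_{3} = 0 — sig = (2;())
  P = {4,5}:  v_{4} + v_{5} = 0 — sig = (2;())
  P = {0,2}:  v_{0} + v_{2} = v_{5} — sig = (2;(1))
  P = {0,4}:  v_{0} + v_{4} = v_{3} — sig = (2;(1))
  P = {0,5}:  v_{0} + v_{5} = v_{1} — sig = (2;(1))
  P = {1,4}:  v_{1} + v_{4} = v_{0} — sig = (2;(1))
  P = {3,5}:  v_{3} + v_{5} = v_{0} — sig = (2;(1))
  P = {1,2}:  v_{1} + v_{2} = 2·v_{5} — sig = (2;(2))
  P = {1,3}:  v_{1} + v_{3} = 2·v_{0} — sig = (2;(2))

Sorted signature multiset PRS(X):
    (2;())
    (2;())
    (2;(1))
    (2;(1))
    (2;(1))
    (2;(1))
    (2;(1))
    (2;(2))
    (2;(2))


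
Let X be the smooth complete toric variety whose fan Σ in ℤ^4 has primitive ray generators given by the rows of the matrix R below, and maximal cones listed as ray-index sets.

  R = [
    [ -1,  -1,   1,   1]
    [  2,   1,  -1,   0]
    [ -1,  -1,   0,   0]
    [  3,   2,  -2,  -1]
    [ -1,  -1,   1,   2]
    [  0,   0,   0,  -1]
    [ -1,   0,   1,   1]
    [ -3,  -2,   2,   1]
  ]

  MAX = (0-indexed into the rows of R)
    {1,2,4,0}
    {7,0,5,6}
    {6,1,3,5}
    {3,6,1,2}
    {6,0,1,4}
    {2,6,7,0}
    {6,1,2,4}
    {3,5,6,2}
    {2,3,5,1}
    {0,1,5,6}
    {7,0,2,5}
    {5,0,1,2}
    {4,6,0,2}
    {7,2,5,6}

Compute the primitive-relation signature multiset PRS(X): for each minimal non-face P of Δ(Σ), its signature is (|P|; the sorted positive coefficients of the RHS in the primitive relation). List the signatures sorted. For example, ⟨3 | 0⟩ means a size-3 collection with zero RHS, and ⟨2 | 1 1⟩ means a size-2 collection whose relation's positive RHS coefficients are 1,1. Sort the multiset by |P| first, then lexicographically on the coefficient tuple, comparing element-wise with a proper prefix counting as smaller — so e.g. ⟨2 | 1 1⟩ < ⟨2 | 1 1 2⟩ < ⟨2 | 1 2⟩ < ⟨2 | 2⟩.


Δ(Σ) — 8 vertices, 9 min non-faces:

  P = {3,7}:  v_{3} + v_{7} = 0  so sig = ⟨2 | 0⟩
  P = {0,3}:  v_{0} + v_{3} = v_{1}  so sig = ⟨2 | 1⟩
  P = {1,7}:  v_{1} + v_{7} = v_{0}  so sig = ⟨2 | 1⟩
  P = {4,5}:  v_{4} + v_{5} = v_{0}  so sig = ⟨2 | 1⟩
  P = {3,4}:  v_{3} + v_{4} = 2·v_{1} + v_{2} + v_{6}  so sig = ⟨2 | 1 1 2⟩
  P = {4,7}:  v_{4} + v_{7} = 2·v_{0} + v_{2} + v_{6}  so sig = ⟨2 | 1 1 2⟩
  P = {1,2,5,6}:  v_{1} + v_{2} + v_{5} + v_{6} = 0  so sig = ⟨4 | 0⟩
  P = {0,1,2,6}:  v_{0} + v_{1} + v_{2} + v_{6} = v_{4}  so sig = ⟨4 | 1⟩
  P = {0,2,5,6}:  v_{0} + v_{2} + v_{5} + v_{6} = v_{7}  so sig = ⟨4 | 1⟩

Hence PRS(X_Σ) =
    ⟨2 | 0⟩
    ⟨2 | 1⟩
    ⟨2 | 1⟩
    ⟨2 | 1⟩
    ⟨2 | 1 1 2⟩
    ⟨2 | 1 1 2⟩
    ⟨4 | 0⟩
    ⟨4 | 1⟩
    ⟨4 | 1⟩


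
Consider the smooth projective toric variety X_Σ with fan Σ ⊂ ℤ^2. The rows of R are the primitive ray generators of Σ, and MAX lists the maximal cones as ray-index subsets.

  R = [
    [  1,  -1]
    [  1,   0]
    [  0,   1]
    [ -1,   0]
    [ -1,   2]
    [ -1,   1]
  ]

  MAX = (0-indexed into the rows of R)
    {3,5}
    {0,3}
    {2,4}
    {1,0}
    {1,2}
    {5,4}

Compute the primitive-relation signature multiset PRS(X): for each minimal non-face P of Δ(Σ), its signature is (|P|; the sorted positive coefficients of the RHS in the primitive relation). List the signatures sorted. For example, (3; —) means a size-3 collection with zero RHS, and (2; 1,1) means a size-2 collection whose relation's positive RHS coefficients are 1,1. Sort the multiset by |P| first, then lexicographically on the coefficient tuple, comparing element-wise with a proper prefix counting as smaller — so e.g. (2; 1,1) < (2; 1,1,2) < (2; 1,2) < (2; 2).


|primitive collections| = 9. Relations:

  {0,5}:  v_{0} + v_{5} = 0  so sig = (2; —)
  {1,3}:  v_{1} + v_{3} = 0  so sig = (2; —)
  {0,2}:  v_{0} + v_{2} = v_{1}  so sig = (2; 1)
  {0,4}:  v_{0} + v_{4} = v_{2}  so sig = (2; 1)
  {1,5}:  v_{1} + v_{5} = v_{2}  so sig = (2; 1)
  {2,3}:  v_{2} + v_{3} = v_{5}  so sig = (2; 1)
  {2,5}:  v_{2} + v_{5} = v_{4}  so sig = (2; 1)
  {1,4}:  v_{1} + v_{4} = 2·v_{2}  so sig = (2; 2)
  {3,4}:  v_{3} + v_{4} = 2·v_{5}  so sig = (2; 2)

so the primitive-relation signature multiset is
    (2; —)
    (2; —)
    (2; 1)
    (2; 1)
    (2; 1)
    (2; 1)
    (2; 1)
    (2; 2)
    (2; 2)


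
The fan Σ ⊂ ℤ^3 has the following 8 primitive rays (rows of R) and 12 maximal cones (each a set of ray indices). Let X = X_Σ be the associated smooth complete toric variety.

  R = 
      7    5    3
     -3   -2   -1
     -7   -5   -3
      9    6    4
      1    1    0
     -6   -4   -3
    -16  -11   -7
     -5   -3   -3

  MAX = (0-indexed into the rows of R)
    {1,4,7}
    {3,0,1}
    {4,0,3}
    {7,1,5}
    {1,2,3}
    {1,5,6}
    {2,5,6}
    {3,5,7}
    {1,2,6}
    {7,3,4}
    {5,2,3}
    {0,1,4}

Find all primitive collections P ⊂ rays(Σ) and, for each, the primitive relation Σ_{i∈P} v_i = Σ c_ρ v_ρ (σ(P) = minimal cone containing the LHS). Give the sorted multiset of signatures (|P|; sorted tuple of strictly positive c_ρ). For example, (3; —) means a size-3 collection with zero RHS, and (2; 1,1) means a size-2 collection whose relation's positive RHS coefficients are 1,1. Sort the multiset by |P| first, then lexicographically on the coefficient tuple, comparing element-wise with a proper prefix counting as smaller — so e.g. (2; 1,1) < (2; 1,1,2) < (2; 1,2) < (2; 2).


Σ has 14 primitive collections:

  P={0,2}:  v_{0} + v_{2} = 0  ⇒ sig = (2; —)
  P={0,5}:  v_{0} + v_{5} = v_{4}  ⇒ sig = (2; 1)
  P={2,4}:  v_{2} + v_{4} = v_{5}  ⇒ sig = (2; 1)
  P={3,6}:  v_{3} + v_{6} = v_{2}  ⇒ sig = (2; 1)
  P={4,5}:  v_{4} + v_{5} = v_{7}  ⇒ sig = (2; 1)
  P={0,6}:  v_{0} + v_{6} = v_{1} + v_{5}  ⇒ sig = (2; 1,1)
  P={4,6}:  v_{4} + v_{6} = v_{1} + 2·v_{5}  ⇒ sig = (2; 1,2)
  P={6,7}:  v_{6} + v_{7} = v_{1} + 3·v_{5}  ⇒ sig = (2; 1,3)
  P={0,7}:  v_{0} + v_{7} = 2·v_{4}  ⇒ sig = (2; 2)
  P={2,7}:  v_{2} + v_{7} = 2·v_{5}  ⇒ sig = (2; 2)
  P={1,3,5}:  v_{1} + v_{3} + v_{5} = 0  ⇒ sig = (3; —)
  P={1,2,5}:  v_{1} + v_{2} + v_{5} = v_{6}  ⇒ sig = (3; 1)
  P={1,3,4}:  v_{1} + v_{3} + v_{4} = v_{0}  ⇒ sig = (3; 1)
  P={1,3,7}:  v_{1} + v_{3} + v_{7} = v_{4}  ⇒ sig = (3; 1)

Sorted signature multiset PRS(X):
    |P|=2: 10 collections, coeffs (), (1), (1), (1), (1), (1,1), (1,2), (1,3), (2), (2)
    |P|=3: 4 collections, coeffs (), (1), (1), (1)


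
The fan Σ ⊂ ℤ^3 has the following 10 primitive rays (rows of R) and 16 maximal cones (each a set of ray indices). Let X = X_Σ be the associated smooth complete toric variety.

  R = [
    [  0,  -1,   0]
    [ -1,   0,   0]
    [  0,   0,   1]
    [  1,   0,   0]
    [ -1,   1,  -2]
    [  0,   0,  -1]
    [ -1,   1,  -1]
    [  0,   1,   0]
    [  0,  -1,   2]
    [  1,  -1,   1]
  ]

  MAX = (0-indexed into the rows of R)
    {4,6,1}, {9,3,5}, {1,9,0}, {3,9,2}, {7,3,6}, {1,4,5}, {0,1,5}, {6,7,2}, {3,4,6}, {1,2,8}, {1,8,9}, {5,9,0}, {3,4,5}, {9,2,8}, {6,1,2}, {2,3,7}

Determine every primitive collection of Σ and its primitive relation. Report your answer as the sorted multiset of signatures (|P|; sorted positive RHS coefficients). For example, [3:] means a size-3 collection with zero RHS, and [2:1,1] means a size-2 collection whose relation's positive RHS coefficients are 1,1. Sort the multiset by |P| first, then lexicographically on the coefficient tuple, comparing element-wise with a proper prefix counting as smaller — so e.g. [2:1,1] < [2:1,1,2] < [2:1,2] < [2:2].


Minimal non-faces — 24 found among 10 rays, 16 max cones:

  P={0,7}:  v_{0} + v_{7} = 0  ⟹  sig = [2:]
  P={1,3}:  v_{1} + v_{3} = 0  ⟹  sig = [2:]
  P={2,5}:  v_{2} + v_{5} = 0  ⟹  sig = [2:]
  P={6,9}:  v_{6} + v_{9} = 0  ⟹  sig = [2:]
  P={2,4}:  v_{2} + v_{4} = v_{6}  ⟹  sig = [2:1]
  P={4,8}:  v_{4} + v_{8} = v_{1}  ⟹  sig = [2:1]
  P={4,9}:  v_{4} + v_{9} = v_{5}  ⟹  sig = [2:1]
  P={5,6}:  v_{5} + v_{6} = v_{4}  ⟹  sig = [2:1]
  P={0,2}:  v_{0} + v_{2} = v_{1} + v_{9}  ⟹  sig = [2:1,1]
  P={0,3}:  v_{0} + v_{3} = v_{5} + v_{9}  ⟹  sig = [2:1,1]
  P={0,6}:  v_{0} + v_{6} = v_{1} + v_{5}  ⟹  sig = [2:1,1]
  P={1,7}:  v_{1} + v_{7} = v_{2} + v_{6}  ⟹  sig = [2:1,1]
  P={3,8}:  v_{3} + v_{8} = v_{2} + v_{9}  ⟹  sig = [2:1,1]
  P={5,7}:  v_{5} + v_{7} = v_{3} + v_{6}  ⟹  sig = [2:1,1]
  P={5,8}:  v_{5} + v_{8} = v_{1} + v_{9}  ⟹  sig = [2:1,1]
  P={6,8}:  v_{6} + v_{8} = v_{1} + v_{2}  ⟹  sig = [2:1,1]
  P={7,9}:  v_{7} + v_{9} = v_{2} + v_{3}  ⟹  sig = [2:1,1]
  P={0,4}:  v_{0} + v_{4} = v_{1} + 2·v_{5}  ⟹  sig = [2:1,2]
  P={4,7}:  v_{4} + v_{7} = v_{3} + 2·v_{6}  ⟹  sig = [2:1,2]
  P={7,8}:  v_{7} + v_{8} = 2·v_{2}  ⟹  sig = [2:2]
  P={0,8}:  v_{0} + v_{8} = 2·v_{1} + 2·v_{9}  ⟹  sig = [2:2,2]
  P={1,2,9}:  v_{1} + v_{2} + v_{9} = v_{8}  ⟹  sig = [3:1]
  P={1,5,9}:  v_{1} + v_{5} + v_{9} = v_{0}  ⟹  sig = [3:1]
  P={2,3,6}:  v_{2} + v_{3} + v_{6} = v_{7}  ⟹  sig = [3:1]

Sorted signature multiset PRS(X):
    |P|=2: 21 collections, coeffs (), (), (), (), (1), (1), (1), (1), (1,1), (1,1), (1,1), (1,1), (1,1), (1,1), (1,1), (1,1), (1,1), (1,2), (1,2), (2), (2,2)
    |P|=3: 3 collections, coeffs (1), (1), (1)


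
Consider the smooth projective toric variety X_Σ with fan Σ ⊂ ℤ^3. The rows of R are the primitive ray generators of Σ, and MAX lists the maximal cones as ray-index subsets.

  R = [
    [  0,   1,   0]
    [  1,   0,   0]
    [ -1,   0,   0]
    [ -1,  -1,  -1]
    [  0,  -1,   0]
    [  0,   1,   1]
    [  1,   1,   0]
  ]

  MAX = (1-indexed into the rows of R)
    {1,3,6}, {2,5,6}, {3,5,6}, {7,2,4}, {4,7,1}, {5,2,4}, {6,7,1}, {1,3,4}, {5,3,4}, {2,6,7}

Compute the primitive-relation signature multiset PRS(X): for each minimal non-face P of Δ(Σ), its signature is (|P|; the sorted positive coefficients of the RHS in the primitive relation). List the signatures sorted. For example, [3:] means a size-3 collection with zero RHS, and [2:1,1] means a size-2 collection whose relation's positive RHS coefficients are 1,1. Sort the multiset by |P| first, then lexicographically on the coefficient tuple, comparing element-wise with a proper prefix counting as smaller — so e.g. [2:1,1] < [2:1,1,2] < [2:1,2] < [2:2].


|primitive collections| = 6. Relations:

  • {1,5}:  v_{1} + v_{5} = 0 ; sig = [2:]
  • {2,3}:  v_{2} + v_{3} = 0 ; sig = [2:]
  • {1,2}:  v_{1} + v_{2} = v_{7} ; sig = [2:1]
  • {3,7}:  v_{3} + v_{7} = v_{1} ; sig = [2:1]
  • {4,6}:  v_{4} + v_{6} = v_{3} ; sig = [2:1]
  • {5,7}:  v_{5} + v_{7} = v_{2} ; sig = [2:1]

Hence PRS(X_Σ) =
    |P|=2: 6 collections, coeffs (), (), (1), (1), (1), (1)


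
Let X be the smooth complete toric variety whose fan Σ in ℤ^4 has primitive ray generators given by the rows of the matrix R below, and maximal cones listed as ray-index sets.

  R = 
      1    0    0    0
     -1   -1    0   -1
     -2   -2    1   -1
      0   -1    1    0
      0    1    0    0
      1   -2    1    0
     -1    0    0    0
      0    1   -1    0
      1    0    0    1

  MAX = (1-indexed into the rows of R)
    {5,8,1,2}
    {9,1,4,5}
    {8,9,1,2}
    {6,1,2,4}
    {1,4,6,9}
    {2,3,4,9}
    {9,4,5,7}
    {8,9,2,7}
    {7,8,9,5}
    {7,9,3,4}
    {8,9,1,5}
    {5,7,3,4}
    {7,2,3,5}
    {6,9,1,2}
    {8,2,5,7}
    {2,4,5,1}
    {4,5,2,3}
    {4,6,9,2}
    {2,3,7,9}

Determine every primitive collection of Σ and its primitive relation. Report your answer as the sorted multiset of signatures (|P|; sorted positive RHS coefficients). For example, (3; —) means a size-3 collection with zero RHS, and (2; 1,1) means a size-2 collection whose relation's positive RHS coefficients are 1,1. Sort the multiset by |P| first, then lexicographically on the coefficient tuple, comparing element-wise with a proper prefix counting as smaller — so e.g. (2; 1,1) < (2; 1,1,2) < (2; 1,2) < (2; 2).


12 minimal non-faces of Δ(Σ) (on 9 rays):

  P = {1,7}:  v_{1} + v_{7} = 0  ⇒ sig = (2; —)
  P = {4,8}:  v_{4} + v_{8} = 0  ⇒ sig = (2; —)
  P = {1,3}:  v_{1} + v_{3} = v_{2} + v_{4}  ⇒ sig = (2; 1,1)
  P = {3,8}:  v_{3} + v_{8} = v_{2} + v_{7}  ⇒ sig = (2; 1,1)
  P = {5,6}:  v_{5} + v_{6} = v_{1} + v_{4}  ⇒ sig = (2; 1,1)
  P = {6,7}:  v_{6} + v_{7} = v_{2} + v_{4} + v_{9}  ⇒ sig = (2; 1,1,1)
  P = {6,8}:  v_{6} + v_{8} = v_{1} + v_{2} + v_{9}  ⇒ sig = (2; 1,1,1)
  P = {3,6}:  v_{3} + v_{6} = 2·v_{2} + 2·v_{4} + v_{9}  ⇒ sig = (2; 1,2,2)
  P = {2,5,9}:  v_{2} + v_{5} + v_{9} = 0  ⇒ sig = (3; —)
  P = {2,4,7}:  v_{2} + v_{4} + v_{7} = v_{3}  ⇒ sig = (3; 1)
  P = {3,5,9}:  v_{3} + v_{5} + v_{9} = v_{4} + v_{7}  ⇒ sig = (3; 1,1)
  P = {1,2,4,9}:  v_{1} + v_{2} + v_{4} + v_{9} = v_{6}  ⇒ sig = (4; 1)

Signatures (|P|; sorted positive RHS coefficients), sorted:
    (2; —)
    (2; —)
    (2; 1,1)
    (2; 1,1)
    (2; 1,1)
    (2; 1,1,1)
    (2; 1,1,1)
    (2; 1,2,2)
    (3; —)
    (3; 1)
    (3; 1,1)
    (4; 1)


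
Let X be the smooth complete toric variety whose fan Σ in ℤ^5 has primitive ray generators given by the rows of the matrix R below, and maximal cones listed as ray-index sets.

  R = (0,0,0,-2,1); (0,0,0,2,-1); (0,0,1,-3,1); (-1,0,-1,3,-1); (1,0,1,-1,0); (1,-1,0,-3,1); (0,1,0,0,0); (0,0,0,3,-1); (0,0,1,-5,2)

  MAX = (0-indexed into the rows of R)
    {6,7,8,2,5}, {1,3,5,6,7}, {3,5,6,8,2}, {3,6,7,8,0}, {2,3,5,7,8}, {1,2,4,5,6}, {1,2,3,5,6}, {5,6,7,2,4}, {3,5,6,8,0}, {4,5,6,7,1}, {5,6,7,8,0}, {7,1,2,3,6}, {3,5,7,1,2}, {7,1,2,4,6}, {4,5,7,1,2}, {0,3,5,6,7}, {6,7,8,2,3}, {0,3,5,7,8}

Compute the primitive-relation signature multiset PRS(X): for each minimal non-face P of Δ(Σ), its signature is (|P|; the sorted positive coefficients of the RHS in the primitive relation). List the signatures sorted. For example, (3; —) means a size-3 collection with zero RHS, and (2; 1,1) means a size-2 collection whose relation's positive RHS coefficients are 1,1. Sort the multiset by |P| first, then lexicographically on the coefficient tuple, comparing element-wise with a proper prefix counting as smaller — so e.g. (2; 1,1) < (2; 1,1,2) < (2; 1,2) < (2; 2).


The 9 primitive collections of Σ (r=9, n=5):

  {0,1}:  v_{0} + v_{1} = 0 ; sig = (2; —)
  {0,2}:  v_{0} + v_{2} = v_{8} ; sig = (2; 1)
  {1,8}:  v_{1} + v_{8} = v_{2} ; sig = (2; 1)
  {3,4}:  v_{3} + v_{4} = v_{1} ; sig = (2; 1)
  {0,4}:  v_{0} + v_{4} = v_{2} + v_{5} + v_{6} + v_{7} ; sig = (2; 1,1,1,1)
  {4,8}:  v_{4} + v_{8} = 2·v_{2} + v_{5} + v_{6} + v_{7} ; sig = (2; 1,1,1,2)
  {2,3,5,6,7}:  v_{2} + v_{3} + v_{5} + v_{6} + v_{7} = 0 ; sig = (5; —)
  {1,2,5,6,7}:  v_{1} + v_{2} + v_{5} + v_{6} + v_{7} = v_{4} ; sig = (5; 1)
  {3,5,6,7,8}:  v_{3} + v_{5} + v_{6} + v_{7} + v_{8} = v_{0} ; sig = (5; 1)

Sorted signature multiset PRS(X):
[(2; —), (2; 1), (2; 1), (2; 1), (2; 1,1,1,1), (2; 1,1,1,2), (5; —), (5; 1), (5; 1)]


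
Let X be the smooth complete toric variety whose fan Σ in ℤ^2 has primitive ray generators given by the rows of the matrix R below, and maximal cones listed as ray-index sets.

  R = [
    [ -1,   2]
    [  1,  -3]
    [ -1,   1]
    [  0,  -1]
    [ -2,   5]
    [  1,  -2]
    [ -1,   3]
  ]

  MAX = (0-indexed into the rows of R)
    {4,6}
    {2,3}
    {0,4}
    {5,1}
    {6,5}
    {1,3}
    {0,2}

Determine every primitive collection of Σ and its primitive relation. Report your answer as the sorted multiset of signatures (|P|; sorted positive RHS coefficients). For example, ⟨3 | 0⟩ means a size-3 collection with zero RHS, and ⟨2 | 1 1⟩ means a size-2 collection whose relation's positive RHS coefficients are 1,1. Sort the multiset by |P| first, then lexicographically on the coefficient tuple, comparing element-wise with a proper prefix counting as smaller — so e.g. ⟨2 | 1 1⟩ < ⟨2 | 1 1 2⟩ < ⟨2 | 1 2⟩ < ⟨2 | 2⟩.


|primitive collections| = 14. Relations:

  {0,5}:  v_{0} + v_{5} = 0 ; sig = ⟨2 | 0⟩
  {1,6}:  v_{1} + v_{6} = 0 ; sig = ⟨2 | 0⟩
  {0,1}:  v_{0} + v_{1} = v_{3} ; sig = ⟨2 | 1⟩
  {0,3}:  v_{0} + v_{3} = v_{2} ; sig = ⟨2 | 1⟩
  {0,6}:  v_{0} + v_{6} = v_{4} ; sig = ⟨2 | 1⟩
  {1,4}:  v_{1} + v_{4} = v_{0} ; sig = ⟨2 | 1⟩
  {2,5}:  v_{2} + v_{5} = v_{3} ; sig = ⟨2 | 1⟩
  {3,5}:  v_{3} + v_{5} = v_{1} ; sig = ⟨2 | 1⟩
  {3,6}:  v_{3} + v_{6} = v_{0} ; sig = ⟨2 | 1⟩
  {4,5}:  v_{4} + v_{5} = v_{6} ; sig = ⟨2 | 1⟩
  {1,2}:  v_{1} + v_{2} = 2·v_{3} ; sig = ⟨2 | 2⟩
  {2,6}:  v_{2} + v_{6} = 2·v_{0} ; sig = ⟨2 | 2⟩
  {3,4}:  v_{3} + v_{4} = 2·v_{0} ; sig = ⟨2 | 2⟩
  {2,4}:  v_{2} + v_{4} = 3·v_{0} ; sig = ⟨2 | 3⟩

Signatures (|P|; sorted positive RHS coefficients), sorted:
    |P|=2: 14 collections, coeffs (), (), (1), (1), (1), (1), (1), (1), (1), (1), (2), (2), (2), (3)


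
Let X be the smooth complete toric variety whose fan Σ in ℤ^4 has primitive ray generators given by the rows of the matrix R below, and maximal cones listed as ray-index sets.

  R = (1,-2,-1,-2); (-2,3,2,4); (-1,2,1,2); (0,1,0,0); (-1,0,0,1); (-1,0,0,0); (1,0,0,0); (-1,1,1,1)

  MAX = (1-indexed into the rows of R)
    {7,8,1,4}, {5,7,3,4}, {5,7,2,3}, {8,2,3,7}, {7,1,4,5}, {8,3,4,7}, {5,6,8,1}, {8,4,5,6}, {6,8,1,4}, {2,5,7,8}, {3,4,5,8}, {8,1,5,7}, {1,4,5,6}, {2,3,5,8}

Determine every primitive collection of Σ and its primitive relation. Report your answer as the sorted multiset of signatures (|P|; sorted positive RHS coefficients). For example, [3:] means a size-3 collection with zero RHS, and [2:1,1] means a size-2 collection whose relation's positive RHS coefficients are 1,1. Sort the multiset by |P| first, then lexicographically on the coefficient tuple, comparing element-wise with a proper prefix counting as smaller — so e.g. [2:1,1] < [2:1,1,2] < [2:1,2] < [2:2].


Δ(Σ) — 8 vertices, 9 min non-faces:

  P={1,3}:  v_{1} + v_{3} = 0  ⇒ sig = [2:]
  P={6,7}:  v_{6} + v_{7} = 0  ⇒ sig = [2:]
  P={1,2}:  v_{1} + v_{2} = v_{5} + v_{7} + v_{8}  ⇒ sig = [2:1,1,1]
  P={2,6}:  v_{2} + v_{6} = v_{3} + v_{5} + v_{8}  ⇒ sig = [2:1,1,1]
  P={3,6}:  v_{3} + v_{6} = v_{4} + v_{5} + v_{8}  ⇒ sig = [2:1,1,1]
  P={2,4}:  v_{2} + v_{4} = 2·v_{3}  ⇒ sig = [2:2]
  P={1,4,5,8}:  v_{1} + v_{4} + v_{5} + v_{8} = v_{6}  ⇒ sig = [4:1]
  P={3,5,7,8}:  v_{3} + v_{5} + v_{7} + v_{8} = v_{2}  ⇒ sig = [4:1]
  P={4,5,7,8}:  v_{4} + v_{5} + v_{7} + v_{8} = v_{3}  ⇒ sig = [4:1]

Hence PRS(X_Σ) =
    |P|=2: 6 collections, coeffs (), (), (1,1,1), (1,1,1), (1,1,1), (2)
    |P|=4: 3 collections, coeffs (1), (1), (1)


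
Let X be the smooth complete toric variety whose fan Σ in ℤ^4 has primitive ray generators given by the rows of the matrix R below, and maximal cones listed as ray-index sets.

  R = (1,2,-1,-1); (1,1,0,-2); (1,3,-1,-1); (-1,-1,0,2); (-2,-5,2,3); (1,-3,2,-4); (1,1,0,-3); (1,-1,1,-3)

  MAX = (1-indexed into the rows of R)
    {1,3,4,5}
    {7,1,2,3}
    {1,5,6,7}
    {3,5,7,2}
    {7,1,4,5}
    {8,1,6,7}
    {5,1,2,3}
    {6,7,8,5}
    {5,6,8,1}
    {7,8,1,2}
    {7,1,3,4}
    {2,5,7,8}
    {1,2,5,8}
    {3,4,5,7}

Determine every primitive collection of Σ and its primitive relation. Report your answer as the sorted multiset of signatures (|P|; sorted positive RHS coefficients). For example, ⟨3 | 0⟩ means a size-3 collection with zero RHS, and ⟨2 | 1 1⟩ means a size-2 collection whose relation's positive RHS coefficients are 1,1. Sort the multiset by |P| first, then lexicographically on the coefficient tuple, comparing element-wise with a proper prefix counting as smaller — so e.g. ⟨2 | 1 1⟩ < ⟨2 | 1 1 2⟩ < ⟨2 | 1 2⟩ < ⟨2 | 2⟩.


Δ(Σ) — 8 vertices, 9 min non-faces:

  P = {2,4}:  v_{2} + v_{4} = 0  →  sig = ⟨2 | 0⟩
  P = {3,6}:  v_{3} + v_{6} = v_{2} + v_{8}  →  sig = ⟨2 | 1 1⟩
  P = {4,8}:  v_{4} + v_{8} = v_{1} + v_{5} + v_{7}  →  sig = ⟨2 | 1 1 1⟩
  P = {2,6}:  v_{2} + v_{6} = 2·v_{8}  →  sig = ⟨2 | 2⟩
  P = {3,8}:  v_{3} + v_{8} = 2·v_{2}  →  sig = ⟨2 | 2⟩
  P = {4,6}:  v_{4} + v_{6} = 2·v_{1} + 2·v_{5} + 2·v_{7}  →  sig = ⟨2 | 2 2 2⟩
  P = {1,2,5,7}:  v_{1} + v_{2} + v_{5} + v_{7} = v_{8}  →  sig = ⟨4 | 1⟩
  P = {1,3,5,7}:  v_{1} + v_{3} + v_{5} + v_{7} = v_{2}  →  sig = ⟨4 | 1⟩
  P = {1,5,7,8}:  v_{1} + v_{5} + v_{7} + v_{8} = v_{6}  →  sig = ⟨4 | 1⟩

Sorted signature multiset PRS(X):
    ⟨2 | 0⟩
    ⟨2 | 1 1⟩
    ⟨2 | 1 1 1⟩
    ⟨2 | 2⟩
    ⟨2 | 2⟩
    ⟨2 | 2 2 2⟩
    ⟨4 | 1⟩
    ⟨4 | 1⟩
    ⟨4 | 1⟩


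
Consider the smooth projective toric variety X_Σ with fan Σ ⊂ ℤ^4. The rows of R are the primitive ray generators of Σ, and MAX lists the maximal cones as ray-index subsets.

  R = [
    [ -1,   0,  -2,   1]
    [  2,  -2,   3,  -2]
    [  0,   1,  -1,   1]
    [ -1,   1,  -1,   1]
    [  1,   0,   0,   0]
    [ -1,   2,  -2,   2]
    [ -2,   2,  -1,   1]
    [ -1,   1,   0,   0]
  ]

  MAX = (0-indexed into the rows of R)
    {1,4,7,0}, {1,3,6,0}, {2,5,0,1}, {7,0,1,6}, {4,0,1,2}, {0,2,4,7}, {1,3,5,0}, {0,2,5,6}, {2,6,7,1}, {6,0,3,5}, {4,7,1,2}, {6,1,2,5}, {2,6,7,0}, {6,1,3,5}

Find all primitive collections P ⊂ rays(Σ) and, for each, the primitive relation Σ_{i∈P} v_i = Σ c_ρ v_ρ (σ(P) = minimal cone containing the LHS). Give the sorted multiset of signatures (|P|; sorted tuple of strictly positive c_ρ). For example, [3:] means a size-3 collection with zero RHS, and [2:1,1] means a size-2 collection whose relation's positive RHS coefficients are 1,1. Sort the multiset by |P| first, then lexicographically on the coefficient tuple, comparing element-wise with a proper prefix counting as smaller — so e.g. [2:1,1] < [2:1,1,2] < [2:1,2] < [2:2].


Σ has 9 primitive collections:

  • {2,3}:  v_{2} + v_{3} = v_{5}  →  sig = [2:1]
  • {3,4}:  v_{3} + v_{4} = v_{2}  →  sig = [2:1]
  • {3,7}:  v_{3} + v_{7} = v_{6}  →  sig = [2:1]
  • {4,6}:  v_{4} + v_{6} = v_{2} + v_{7}  →  sig = [2:1,1]
  • {5,7}:  v_{5} + v_{7} = v_{2} + v_{6}  →  sig = [2:1,1]
  • {4,5}:  v_{4} + v_{5} = 2·v_{2}  →  sig = [2:2]
  • {0,1,2,7}:  v_{0} + v_{1} + v_{2} + v_{7} = 0  →  sig = [4:]
  • {0,1,2,6}:  v_{0} + v_{1} + v_{2} + v_{6} = v_{3}  →  sig = [4:1]
  • {0,1,5,6}:  v_{0} + v_{1} + v_{5} + v_{6} = 2·v_{3}  →  sig = [4:2]

Signatures (|P|; sorted positive RHS coefficients), sorted:
[[2:1], [2:1], [2:1], [2:1,1], [2:1,1], [2:2], [4:], [4:1], [4:2]]


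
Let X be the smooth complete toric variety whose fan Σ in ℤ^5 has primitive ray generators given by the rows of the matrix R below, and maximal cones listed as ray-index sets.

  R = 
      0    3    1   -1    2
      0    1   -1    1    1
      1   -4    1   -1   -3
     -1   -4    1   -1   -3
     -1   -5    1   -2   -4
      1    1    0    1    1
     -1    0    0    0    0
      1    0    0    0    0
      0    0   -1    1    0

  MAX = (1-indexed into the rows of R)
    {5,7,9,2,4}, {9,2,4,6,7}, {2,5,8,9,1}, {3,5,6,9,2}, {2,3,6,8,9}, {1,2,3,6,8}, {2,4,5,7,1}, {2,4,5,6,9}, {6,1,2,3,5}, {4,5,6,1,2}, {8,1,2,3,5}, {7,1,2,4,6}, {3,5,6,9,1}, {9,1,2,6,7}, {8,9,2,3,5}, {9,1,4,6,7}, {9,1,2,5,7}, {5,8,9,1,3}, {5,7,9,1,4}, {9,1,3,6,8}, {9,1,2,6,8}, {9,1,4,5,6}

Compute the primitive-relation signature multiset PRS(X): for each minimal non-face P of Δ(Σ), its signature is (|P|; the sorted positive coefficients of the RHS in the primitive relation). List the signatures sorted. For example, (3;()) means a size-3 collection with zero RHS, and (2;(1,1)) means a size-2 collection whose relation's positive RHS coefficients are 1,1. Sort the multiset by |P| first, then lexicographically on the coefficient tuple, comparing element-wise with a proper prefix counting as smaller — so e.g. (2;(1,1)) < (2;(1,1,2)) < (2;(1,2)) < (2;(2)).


9 collections generate NE(X_Σ); each relation:

  P={7,8}:  v_{7} + v_{8} = 0  ⟹  sig = (2;())
  P={3,7}:  v_{3} + v_{7} = v_{5} + v_{6}  ⟹  sig = (2;(1,1))
  P={4,8}:  v_{4} + v_{8} = v_{5} + v_{6}  ⟹  sig = (2;(1,1))
  P={3,4}:  v_{3} + v_{4} = 2·v_{5} + 2·v_{6}  ⟹  sig = (2;(2,2))
  P={5,6,7}:  v_{5} + v_{6} + v_{7} = v_{4}  ⟹  sig = (3;(1))
  P={5,6,8}:  v_{5} + v_{6} + v_{8} = v_{3}  ⟹  sig = (3;(1))
  P={1,2,3,9}:  v_{1} + v_{2} + v_{3} + v_{9} = v_{8}  ⟹  sig = (4;(1))
  P={1,2,4,9}:  v_{1} + v_{2} + v_{4} + v_{9} = v_{7}  ⟹  sig = (4;(1))
  P={1,2,5,6,9}:  v_{1} + v_{2} + v_{5} + v_{6} + v_{9} = 0  ⟹  sig = (5;())

Hence PRS(X_Σ) =
[(2;()), (2;(1,1)), (2;(1,1)), (2;(2,2)), (3;(1)), (3;(1)), (4;(1)), (4;(1)), (5;())]


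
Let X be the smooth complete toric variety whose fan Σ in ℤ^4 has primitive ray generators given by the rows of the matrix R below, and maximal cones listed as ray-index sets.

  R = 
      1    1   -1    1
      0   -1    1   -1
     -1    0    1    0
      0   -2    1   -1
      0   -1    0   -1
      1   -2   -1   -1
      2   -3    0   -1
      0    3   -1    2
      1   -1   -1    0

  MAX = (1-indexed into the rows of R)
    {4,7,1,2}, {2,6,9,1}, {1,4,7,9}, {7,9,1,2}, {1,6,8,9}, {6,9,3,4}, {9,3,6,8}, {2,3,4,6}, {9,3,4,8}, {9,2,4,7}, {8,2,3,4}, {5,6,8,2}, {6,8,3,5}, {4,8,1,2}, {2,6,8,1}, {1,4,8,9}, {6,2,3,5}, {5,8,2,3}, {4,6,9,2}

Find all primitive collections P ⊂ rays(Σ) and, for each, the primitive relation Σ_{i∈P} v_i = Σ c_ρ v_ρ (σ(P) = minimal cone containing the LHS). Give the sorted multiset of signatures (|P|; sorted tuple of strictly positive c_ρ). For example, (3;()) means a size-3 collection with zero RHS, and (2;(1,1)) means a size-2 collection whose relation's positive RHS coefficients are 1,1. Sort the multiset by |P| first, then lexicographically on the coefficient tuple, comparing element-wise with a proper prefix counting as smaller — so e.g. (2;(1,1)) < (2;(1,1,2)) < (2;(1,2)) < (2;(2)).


|primitive collections| = 14. Relations:

  P={5,9}:  v_{5} + v_{9} = v_{6}  ⟹  sig = (2;(1))
  P={1,3}:  v_{1} + v_{3} = v_{4} + v_{8}  ⟹  sig = (2;(1,1))
  P={1,5}:  v_{1} + v_{5} = v_{2} + v_{6} + v_{8}  ⟹  sig = (2;(1,1,1))
  P={4,5}:  v_{4} + v_{5} = v_{2} + v_{3} + v_{6}  ⟹  sig = (2;(1,1,1))
  P={3,7}:  v_{3} + v_{7} = v_{1} + 2·v_{4}  ⟹  sig = (2;(1,2))
  P={7,8}:  v_{7} + v_{8} = 2·v_{1} + v_{4}  ⟹  sig = (2;(1,2))
  P={5,7}:  v_{5} + v_{7} = 2·v_{2} + 2·v_{9}  ⟹  sig = (2;(2,2))
  P={6,7}:  v_{6} + v_{7} = 2·v_{2} + 3·v_{9}  ⟹  sig = (2;(2,3))
  P={2,3,9}:  v_{2} + v_{3} + v_{9} = v_{4}  ⟹  sig = (3;(1))
  P={2,8,9}:  v_{2} + v_{8} + v_{9} = v_{1}  ⟹  sig = (3;(1))
  P={4,6,8}:  v_{4} + v_{6} + v_{8} = v_{9}  ⟹  sig = (3;(1))
  P={1,4,6}:  v_{1} + v_{4} + v_{6} = v_{2} + 2·v_{9}  ⟹  sig = (3;(1,2))
  P={2,3,6,8}:  v_{2} + v_{3} + v_{6} + v_{8} = 0  ⟹  sig = (4;())
  P={1,2,4,9}:  v_{1} + v_{2} + v_{4} + v_{9} = v_{7}  ⟹  sig = (4;(1))

Sorted signature multiset PRS(X):
    |P|=2: 8 collections, coeffs (1), (1,1), (1,1,1), (1,1,1), (1,2), (1,2), (2,2), (2,3)
    |P|=3: 4 collections, coeffs (1), (1), (1), (1,2)
    |P|=4: 2 collections, coeffs (), (1)


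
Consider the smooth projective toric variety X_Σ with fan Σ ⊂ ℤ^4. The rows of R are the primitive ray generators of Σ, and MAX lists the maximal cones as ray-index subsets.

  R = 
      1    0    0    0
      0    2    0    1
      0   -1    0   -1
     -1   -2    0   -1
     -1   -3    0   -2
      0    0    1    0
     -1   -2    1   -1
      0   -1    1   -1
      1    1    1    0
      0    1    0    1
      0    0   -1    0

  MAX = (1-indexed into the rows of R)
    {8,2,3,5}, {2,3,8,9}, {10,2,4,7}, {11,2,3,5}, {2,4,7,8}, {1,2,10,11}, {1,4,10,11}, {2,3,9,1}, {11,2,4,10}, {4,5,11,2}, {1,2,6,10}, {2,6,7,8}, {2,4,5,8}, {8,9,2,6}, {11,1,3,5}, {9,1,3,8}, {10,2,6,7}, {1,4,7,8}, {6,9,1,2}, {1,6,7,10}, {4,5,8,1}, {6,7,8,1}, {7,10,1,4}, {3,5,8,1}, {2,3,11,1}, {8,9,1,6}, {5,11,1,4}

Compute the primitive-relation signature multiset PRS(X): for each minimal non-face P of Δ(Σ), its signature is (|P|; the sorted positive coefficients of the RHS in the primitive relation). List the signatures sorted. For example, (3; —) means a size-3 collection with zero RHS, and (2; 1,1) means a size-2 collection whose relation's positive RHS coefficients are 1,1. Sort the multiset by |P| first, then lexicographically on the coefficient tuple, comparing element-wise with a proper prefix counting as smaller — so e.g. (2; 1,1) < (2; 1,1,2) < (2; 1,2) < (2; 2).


Δ(Σ) — 11 vertices, 21 min non-faces:

  P={3,10}:  v_{3} + v_{10} = 0 — sig = (2; —)
  P={6,11}:  v_{6} + v_{11} = 0 — sig = (2; —)
  P={3,4}:  v_{3} + v_{4} = v_{5} — sig = (2; 1)
  P={3,6}:  v_{3} + v_{6} = v_{8} — sig = (2; 1)
  P={4,6}:  v_{4} + v_{6} = v_{7} — sig = (2; 1)
  P={4,9}:  v_{4} + v_{9} = v_{8} — sig = (2; 1)
  P={5,10}:  v_{5} + v_{10} = v_{4} — sig = (2; 1)
  P={7,11}:  v_{7} + v_{11} = v_{4} — sig = (2; 1)
  P={8,10}:  v_{8} + v_{10} = v_{6} — sig = (2; 1)
  P={8,11}:  v_{8} + v_{11} = v_{3} — sig = (2; 1)
  P={3,7}:  v_{3} + v_{7} = v_{4} + v_{8} — sig = (2; 1,1)
  P={5,6}:  v_{5} + v_{6} = v_{4} + v_{8} — sig = (2; 1,1)
  P={5,9}:  v_{5} + v_{9} = v_{3} + v_{8} — sig = (2; 1,1)
  P={7,9}:  v_{7} + v_{9} = v_{6} + v_{8} — sig = (2; 1,1)
  P={9,10}:  v_{9} + v_{10} = v_{1} + v_{2} + v_{6} — sig = (2; 1,1,1)
  P={9,11}:  v_{9} + v_{11} = v_{1} + v_{2} + v_{3} — sig = (2; 1,1,1)
  P={5,7}:  v_{5} + v_{7} = 2·v_{4} + v_{8} — sig = (2; 1,2)
  P={1,2,4}:  v_{1} + v_{2} + v_{4} = 0 — sig = (3; —)
  P={1,2,5}:  v_{1} + v_{2} + v_{5} = v_{3} — sig = (3; 1)
  P={1,2,7}:  v_{1} + v_{2} + v_{7} = v_{6} — sig = (3; 1)
  P={1,2,8}:  v_{1} + v_{2} + v_{8} = v_{9} — sig = (3; 1)

so the primitive-relation signature multiset is
[(2; —), (2; —), (2; 1), (2; 1), (2; 1), (2; 1), (2; 1), (2; 1), (2; 1), (2; 1), (2; 1,1), (2; 1,1), (2; 1,1), (2; 1,1), (2; 1,1,1), (2; 1,1,1), (2; 1,2), (3; —), (3; 1), (3; 1), (3; 1)]


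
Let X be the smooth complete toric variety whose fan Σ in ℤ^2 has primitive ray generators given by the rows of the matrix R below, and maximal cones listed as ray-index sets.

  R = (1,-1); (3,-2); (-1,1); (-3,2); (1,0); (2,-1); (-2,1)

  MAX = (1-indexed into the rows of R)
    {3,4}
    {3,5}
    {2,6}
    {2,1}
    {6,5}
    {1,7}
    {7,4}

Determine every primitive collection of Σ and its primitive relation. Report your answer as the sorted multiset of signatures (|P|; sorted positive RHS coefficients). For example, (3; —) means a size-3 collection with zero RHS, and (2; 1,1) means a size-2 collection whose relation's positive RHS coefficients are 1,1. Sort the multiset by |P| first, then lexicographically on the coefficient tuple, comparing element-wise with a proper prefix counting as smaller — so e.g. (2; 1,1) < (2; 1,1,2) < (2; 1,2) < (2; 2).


14 collections generate NE(X_Σ); each relation:

  {1,3}:  v_{1} + v_{3} = 0  so sig = (2; —)
  {2,4}:  v_{2} + v_{4} = 0  so sig = (2; —)
  {6,7}:  v_{6} + v_{7} = 0  so sig = (2; —)
  {1,4}:  v_{1} + v_{4} = v_{7}  so sig = (2; 1)
  {1,5}:  v_{1} + v_{5} = v_{6}  so sig = (2; 1)
  {1,6}:  v_{1} + v_{6} = v_{2}  so sig = (2; 1)
  {2,3}:  v_{2} + v_{3} = v_{6}  so sig = (2; 1)
  {2,7}:  v_{2} + v_{7} = v_{1}  so sig = (2; 1)
  {3,6}:  v_{3} + v_{6} = v_{5}  so sig = (2; 1)
  {3,7}:  v_{3} + v_{7} = v_{4}  so sig = (2; 1)
  {4,6}:  v_{4} + v_{6} = v_{3}  so sig = (2; 1)
  {5,7}:  v_{5} + v_{7} = v_{3}  so sig = (2; 1)
  {2,5}:  v_{2} + v_{5} = 2·v_{6}  so sig = (2; 2)
  {4,5}:  v_{4} + v_{5} = 2·v_{3}  so sig = (2; 2)

Signatures (|P|; sorted positive RHS coefficients), sorted:
[(2; —), (2; —), (2; —), (2; 1), (2; 1), (2; 1), (2; 1), (2; 1), (2; 1), (2; 1), (2; 1), (2; 1), (2; 2), (2; 2)]


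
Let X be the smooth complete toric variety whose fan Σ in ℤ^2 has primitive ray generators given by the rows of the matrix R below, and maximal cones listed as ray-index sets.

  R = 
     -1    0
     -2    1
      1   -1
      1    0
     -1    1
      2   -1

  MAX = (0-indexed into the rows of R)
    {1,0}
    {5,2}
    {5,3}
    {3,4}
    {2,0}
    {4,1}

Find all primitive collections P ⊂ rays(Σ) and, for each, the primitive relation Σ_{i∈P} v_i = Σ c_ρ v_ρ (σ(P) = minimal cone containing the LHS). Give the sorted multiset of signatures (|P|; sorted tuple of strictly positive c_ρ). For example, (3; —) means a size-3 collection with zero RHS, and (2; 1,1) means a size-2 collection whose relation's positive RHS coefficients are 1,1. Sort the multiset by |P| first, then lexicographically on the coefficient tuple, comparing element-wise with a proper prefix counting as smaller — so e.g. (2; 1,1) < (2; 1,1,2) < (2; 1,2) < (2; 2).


9 minimal non-faces of Δ(Σ) (on 6 rays):

  P={0,3}:  v_{0} + v_{3} = 0  ⟹  sig = (2; —)
  P={1,5}:  v_{1} + v_{5} = 0  ⟹  sig = (2; —)
  P={2,4}:  v_{2} + v_{4} = 0  ⟹  sig = (2; —)
  P={0,4}:  v_{0} + v_{4} = v_{1}  ⟹  sig = (2; 1)
  P={0,5}:  v_{0} + v_{5} = v_{2}  ⟹  sig = (2; 1)
  P={1,2}:  v_{1} + v_{2} = v_{0}  ⟹  sig = (2; 1)
  P={1,3}:  v_{1} + v_{3} = v_{4}  ⟹  sig = (2; 1)
  P={2,3}:  v_{2} + v_{3} = v_{5}  ⟹  sig = (2; 1)
  P={4,5}:  v_{4} + v_{5} = v_{3}  ⟹  sig = (2; 1)

so the primitive-relation signature multiset is
    |P|=2: 9 collections, coeffs (), (), (), (1), (1), (1), (1), (1), (1)


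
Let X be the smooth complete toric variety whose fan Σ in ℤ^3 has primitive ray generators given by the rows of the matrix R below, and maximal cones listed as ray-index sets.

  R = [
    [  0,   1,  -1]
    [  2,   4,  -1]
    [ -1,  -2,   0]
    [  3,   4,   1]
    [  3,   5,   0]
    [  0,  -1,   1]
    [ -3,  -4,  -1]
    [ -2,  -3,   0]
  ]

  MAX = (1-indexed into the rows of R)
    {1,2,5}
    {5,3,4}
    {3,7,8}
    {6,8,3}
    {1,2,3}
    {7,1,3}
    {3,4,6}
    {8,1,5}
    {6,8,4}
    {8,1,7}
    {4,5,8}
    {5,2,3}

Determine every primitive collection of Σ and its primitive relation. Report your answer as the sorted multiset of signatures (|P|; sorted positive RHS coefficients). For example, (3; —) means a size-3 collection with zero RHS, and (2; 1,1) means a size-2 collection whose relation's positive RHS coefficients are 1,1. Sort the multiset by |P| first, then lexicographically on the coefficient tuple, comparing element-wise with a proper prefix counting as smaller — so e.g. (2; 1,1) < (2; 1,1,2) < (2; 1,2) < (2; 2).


|primitive collections| = 14. Relations:

  • {1,6}:  v_{1} + v_{6} = 0 ; sig = (2; —)
  • {4,7}:  v_{4} + v_{7} = 0 ; sig = (2; —)
  • {1,4}:  v_{1} + v_{4} = v_{5} ; sig = (2; 1)
  • {2,8}:  v_{2} + v_{8} = v_{1} ; sig = (2; 1)
  • {5,6}:  v_{5} + v_{6} = v_{4} ; sig = (2; 1)
  • {5,7}:  v_{5} + v_{7} = v_{1} ; sig = (2; 1)
  • {2,6}:  v_{2} + v_{6} = v_{3} + v_{5} ; sig = (2; 1,1)
  • {6,7}:  v_{6} + v_{7} = v_{3} + v_{8} ; sig = (2; 1,1)
  • {2,4}:  v_{2} + v_{4} = v_{3} + 2·v_{5} ; sig = (2; 1,2)
  • {2,7}:  v_{2} + v_{7} = 2·v_{1} + v_{3} ; sig = (2; 1,2)
  • {3,5,8}:  v_{3} + v_{5} + v_{8} = 0 ; sig = (3; —)
  • {1,3,5}:  v_{1} + v_{3} + v_{5} = v_{2} ; sig = (3; 1)
  • {1,3,8}:  v_{1} + v_{3} + v_{8} = v_{7} ; sig = (3; 1)
  • {3,4,8}:  v_{3} + v_{4} + v_{8} = v_{6} ; sig = (3; 1)

Hence PRS(X_Σ) =
    (2; —)
    (2; —)
    (2; 1)
    (2; 1)
    (2; 1)
    (2; 1)
    (2; 1,1)
    (2; 1,1)
    (2; 1,2)
    (2; 1,2)
    (3; —)
    (3; 1)
    (3; 1)
    (3; 1)
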